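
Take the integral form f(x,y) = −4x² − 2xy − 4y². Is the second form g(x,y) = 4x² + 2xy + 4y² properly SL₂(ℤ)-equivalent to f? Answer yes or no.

D₁ = -60, D₂ = -60
f is negative-definite; reduce −f:
−f: reduced (well bottom): (4,2,4) with a≤c, −a<b≤a
flip sign back: reduced form of f is (-4,-2,-4)
g: reduced (well bottom): (4,2,4) with a≤c, −a<b≤a
reduced forms (-4, -2, -4) vs (4, 2, 4) ⇒ inequivalent

no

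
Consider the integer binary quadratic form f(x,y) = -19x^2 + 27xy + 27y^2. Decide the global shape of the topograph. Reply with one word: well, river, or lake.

D = b²−4ac = 27² − 4·(-19)·27 = 2781
D > 0 non-square ⇒ indefinite ⇒ periodic river

river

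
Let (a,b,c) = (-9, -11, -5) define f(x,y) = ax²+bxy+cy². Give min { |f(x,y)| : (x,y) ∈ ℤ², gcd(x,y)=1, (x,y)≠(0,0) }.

translate: b→-7 (≡11 mod 18), so (9,11,5)→(9,-7,3)
flip: (9,-7,3)→(3,7,9)
translate: b→1 (≡7 mod 6), so (3,7,9)→(3,1,5)
reduced (well bottom): (3,1,5) with a≤c, −a<b≤a
well minimum |f| = |-3| = 3 (negative-definite)

3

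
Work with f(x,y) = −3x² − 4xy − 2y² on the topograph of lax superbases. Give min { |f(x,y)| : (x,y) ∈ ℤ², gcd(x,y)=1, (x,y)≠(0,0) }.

translate: b→-2 (≡4 mod 6), so (3,4,2)→(3,-2,1)
flip: (3,-2,1)→(1,2,3)
translate: b→0 (≡2 mod 2), so (1,2,3)→(1,0,2)
reduced (well bottom): (1,0,2) with a≤c, −a<b≤a
well minimum |f| = |-1| = 1 (negative-definite)

1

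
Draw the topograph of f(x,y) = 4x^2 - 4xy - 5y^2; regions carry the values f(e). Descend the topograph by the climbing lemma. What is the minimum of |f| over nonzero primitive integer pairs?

descent: ρ → (-5,4,4)  [lands on river]
river: ρ → (4,4,-5)
river: ρ → (-5,6,3)
river: ρ → (3,6,-5)
closes: descent 1, river 4
min |a| on river = 3

3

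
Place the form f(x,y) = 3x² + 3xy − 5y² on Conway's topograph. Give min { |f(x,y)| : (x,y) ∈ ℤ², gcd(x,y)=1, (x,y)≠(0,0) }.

river: ρ → (-5,7,1)
river: ρ → (1,7,-5)
river: ρ → (-5,3,3)
river: ρ → (3,3,-5)
closes: descent 0, river 4
min |a| on river = 1

1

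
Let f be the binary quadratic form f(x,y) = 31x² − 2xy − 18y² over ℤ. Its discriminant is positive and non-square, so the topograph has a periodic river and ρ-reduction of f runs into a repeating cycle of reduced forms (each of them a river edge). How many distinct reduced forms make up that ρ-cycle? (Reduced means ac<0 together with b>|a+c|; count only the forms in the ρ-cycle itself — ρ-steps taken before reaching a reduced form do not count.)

D = 2236, ⌊√D⌋ = 47
descent: ρ → (-18,38,11)  [lands on river]
river: ρ → (11,28,-33)
river: ρ → (-33,38,6)
river: ρ → (6,46,-5)
river: ρ → (-5,44,15)
river: ρ → (15,46,-2)
river: ρ → (-2,46,15)
river: ρ → (15,44,-5)
river: ρ → (-5,46,6)
river: ρ → (6,38,-33)
river: ρ → (-33,28,11)
river: ρ → (11,38,-18)
river: ρ → (-18,34,15)
river: ρ → (15,26,-26)
river: ρ → (-26,26,15)
river: ρ → (15,34,-18)
ρ-cycle length = 16 (tail of 1 descent step not counted)

16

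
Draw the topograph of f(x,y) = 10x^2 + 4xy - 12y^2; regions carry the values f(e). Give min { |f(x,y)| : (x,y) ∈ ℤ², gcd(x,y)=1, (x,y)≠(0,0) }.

river: ρ → (-12,20,2)
river: ρ → (2,20,-12)
river: ρ → (-12,4,10)
river: ρ → (10,16,-6)
river: ρ → (-6,20,4)
river: ρ → (4,20,-6)
river: ρ → (-6,16,10)
river: ρ → (10,4,-12)
closes: descent 0, river 8
min |a| on river = 2

2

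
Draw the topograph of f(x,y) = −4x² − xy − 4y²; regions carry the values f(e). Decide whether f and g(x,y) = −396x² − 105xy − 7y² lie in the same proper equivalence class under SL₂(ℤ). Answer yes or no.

D₁ = -63, D₂ = -63
f is negative-definite; reduce −f:
−f: reduced (well bottom): (4,1,4) with a≤c, −a<b≤a
flip sign back: reduced form of f is (-4,-1,-4)
g is negative-definite; reduce −g:
−g: flip: (396,105,7)→(7,-105,396)
−g: translate: b→7 (≡-105 mod 14), so (7,-105,396)→(7,7,4)
−g: flip: (7,7,4)→(4,-7,7)
−g: translate: b→1 (≡-7 mod 8), so (4,-7,7)→(4,1,4)
−g: reduced (well bottom): (4,1,4) with a≤c, −a<b≤a
flip sign back: reduced form of g is (-4,-1,-4)
reduced forms (-4, -1, -4) vs (-4, -1, -4) ⇒ equivalent

yes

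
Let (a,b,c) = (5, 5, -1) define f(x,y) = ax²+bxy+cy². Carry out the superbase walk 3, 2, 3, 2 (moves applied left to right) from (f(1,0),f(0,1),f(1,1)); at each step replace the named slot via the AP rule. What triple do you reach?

start (5,-1,9) = (f(1,0),f(0,1),f(1,1))
replace slot 3: 2·(5+(-1)) − 9 = -1 → (5,-1,-1)
replace slot 2: 2·(5+(-1)) − (-1) = 9 → (5,9,-1)
replace slot 3: 2·(5+9) − (-1) = 29 → (5,9,29)
replace slot 2: 2·(5+29) − 9 = 59 → (5,59,29)

5,59,29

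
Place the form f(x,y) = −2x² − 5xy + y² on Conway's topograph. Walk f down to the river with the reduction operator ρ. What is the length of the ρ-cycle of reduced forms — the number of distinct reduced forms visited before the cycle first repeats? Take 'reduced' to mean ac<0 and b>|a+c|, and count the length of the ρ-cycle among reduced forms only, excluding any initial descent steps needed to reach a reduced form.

D = 33, ⌊√D⌋ = 5
descent: ρ → (1,5,-2)  [lands on river]
river: ρ → (-2,3,3)
river: ρ → (3,3,-2)
river: ρ → (-2,5,1)
ρ-cycle length = 4 (tail of 1 descent step not counted)

4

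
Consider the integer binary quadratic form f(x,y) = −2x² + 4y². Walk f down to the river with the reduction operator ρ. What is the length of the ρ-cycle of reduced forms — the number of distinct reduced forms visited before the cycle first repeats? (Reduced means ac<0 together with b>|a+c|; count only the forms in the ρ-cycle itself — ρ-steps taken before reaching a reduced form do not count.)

D = 32, ⌊√D⌋ = 5
descent: ρ → (4,0,-2)
descent: ρ → (-2,4,2)  [lands on river]
river: ρ → (2,4,-2)
ρ-cycle length = 2 (tail of 2 descent steps not counted)

2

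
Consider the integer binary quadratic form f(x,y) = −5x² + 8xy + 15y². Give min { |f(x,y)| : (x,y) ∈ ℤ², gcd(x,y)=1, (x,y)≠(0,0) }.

descent: ρ → (15,-8,-5)
descent: ρ → (-5,18,2)  [lands on river]
river: ρ → (2,18,-5)
river: ρ → (-5,12,11)
river: ρ → (11,10,-6)
river: ρ → (-6,14,7)
river: ρ → (7,14,-6)
river: ρ → (-6,10,11)
river: ρ → (11,12,-5)
closes: descent 2, river 8
min |a| on river = 2

2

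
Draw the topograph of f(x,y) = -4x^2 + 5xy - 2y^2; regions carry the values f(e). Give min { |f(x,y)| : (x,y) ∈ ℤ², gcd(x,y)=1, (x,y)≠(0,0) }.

translate: b→3 (≡-5 mod 8), so (4,-5,2)→(4,3,1)
flip: (4,3,1)→(1,-3,4)
translate: b→1 (≡-3 mod 2), so (1,-3,4)→(1,1,2)
reduced (well bottom): (1,1,2) with a≤c, −a<b≤a
well minimum |f| = |-1| = 1 (negative-definite)

1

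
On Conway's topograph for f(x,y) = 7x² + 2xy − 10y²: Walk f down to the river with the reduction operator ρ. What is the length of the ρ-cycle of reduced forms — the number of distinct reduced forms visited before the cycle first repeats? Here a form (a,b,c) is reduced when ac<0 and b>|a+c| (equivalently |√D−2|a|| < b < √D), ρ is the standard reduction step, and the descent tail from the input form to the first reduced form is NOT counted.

D = 284, ⌊√D⌋ = 16
descent: ρ → (-10,-2,7)
descent: ρ → (7,16,-1)  [lands on river]
river: ρ → (-1,16,7)
river: ρ → (7,12,-5)
river: ρ → (-5,8,11)
river: ρ → (11,14,-2)
river: ρ → (-2,14,11)
river: ρ → (11,8,-5)
river: ρ → (-5,12,7)
ρ-cycle length = 8 (tail of 2 descent steps not counted)

8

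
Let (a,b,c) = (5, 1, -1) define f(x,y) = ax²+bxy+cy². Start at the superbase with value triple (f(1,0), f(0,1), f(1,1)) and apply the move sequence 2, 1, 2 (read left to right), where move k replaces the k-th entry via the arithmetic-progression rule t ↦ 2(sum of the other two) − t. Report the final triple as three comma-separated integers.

start (5,-1,5) = (f(1,0),f(0,1),f(1,1))
replace slot 2: 2·(5+5) − (-1) = 21 → (5,21,5)
replace slot 1: 2·(21+5) − 5 = 47 → (47,21,5)
replace slot 2: 2·(47+5) − 21 = 83 → (47,83,5)

47,83,5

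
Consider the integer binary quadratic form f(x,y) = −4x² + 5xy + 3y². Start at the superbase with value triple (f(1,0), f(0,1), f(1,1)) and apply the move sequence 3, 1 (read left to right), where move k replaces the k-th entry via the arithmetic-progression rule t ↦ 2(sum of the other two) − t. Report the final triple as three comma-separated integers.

start (-4,3,4) = (f(1,0),f(0,1),f(1,1))
replace slot 3: 2·((-4)+3) − 4 = -6 → (-4,3,-6)
replace slot 1: 2·(3+(-6)) − (-4) = -2 → (-2,3,-6)

-2,3,-6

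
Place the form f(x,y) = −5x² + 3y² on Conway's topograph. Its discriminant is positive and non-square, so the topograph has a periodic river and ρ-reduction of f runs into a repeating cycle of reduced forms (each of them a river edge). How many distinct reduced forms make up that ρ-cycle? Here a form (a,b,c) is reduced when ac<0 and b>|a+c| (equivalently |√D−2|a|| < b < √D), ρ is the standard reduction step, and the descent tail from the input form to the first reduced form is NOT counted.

D = 60, ⌊√D⌋ = 7
descent: ρ → (3,6,-2)  [lands on river]
river: ρ → (-2,6,3)
ρ-cycle length = 2 (tail of 1 descent step not counted)

2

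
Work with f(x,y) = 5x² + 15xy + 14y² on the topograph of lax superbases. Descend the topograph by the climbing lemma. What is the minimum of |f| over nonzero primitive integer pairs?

translate: b→5 (≡15 mod 10), so (5,15,14)→(5,5,4)
flip: (5,5,4)→(4,-5,5)
translate: b→3 (≡-5 mod 8), so (4,-5,5)→(4,3,4)
reduced (well bottom): (4,3,4) with a≤c, −a<b≤a
well minimum = a = 4

4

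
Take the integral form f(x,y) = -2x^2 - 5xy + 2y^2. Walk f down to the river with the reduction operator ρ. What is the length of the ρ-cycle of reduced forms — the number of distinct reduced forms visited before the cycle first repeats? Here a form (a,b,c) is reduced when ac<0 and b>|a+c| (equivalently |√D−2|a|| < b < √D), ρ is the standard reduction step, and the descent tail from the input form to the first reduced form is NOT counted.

D = 41, ⌊√D⌋ = 6
descent: ρ → (2,5,-2)  [lands on river]
river: ρ → (-2,3,4)
river: ρ → (4,5,-1)
river: ρ → (-1,5,4)
river: ρ → (4,3,-2)
river: ρ → (-2,5,2)
river: ρ → (2,3,-4)
river: ρ → (-4,5,1)
river: ρ → (1,5,-4)
river: ρ → (-4,3,2)
ρ-cycle length = 10 (tail of 1 descent step not counted)

10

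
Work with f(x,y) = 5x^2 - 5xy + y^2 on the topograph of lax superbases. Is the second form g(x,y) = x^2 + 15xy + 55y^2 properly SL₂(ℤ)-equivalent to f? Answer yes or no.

D₁ = 5, D₂ = 5
river cycle of f (length 2): (1, 1, -1), (-1, 1, 1)
river cycle of g (length 2): (1, 1, -1), (-1, 1, 1)
cycles coincide ⇒ equivalent

yes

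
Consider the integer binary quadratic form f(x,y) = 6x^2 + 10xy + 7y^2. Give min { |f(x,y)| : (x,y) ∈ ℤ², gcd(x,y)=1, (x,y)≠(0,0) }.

translate: b→-2 (≡10 mod 12), so (6,10,7)→(6,-2,3)
flip: (6,-2,3)→(3,2,6)
reduced (well bottom): (3,2,6) with a≤c, −a<b≤a
well minimum = a = 3

3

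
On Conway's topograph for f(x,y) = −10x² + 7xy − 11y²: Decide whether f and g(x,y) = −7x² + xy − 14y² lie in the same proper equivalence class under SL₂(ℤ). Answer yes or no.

D₁ = -391, D₂ = -391
f is negative-definite; reduce −f:
−f: reduced (well bottom): (10,-7,11) with a≤c, −a<b≤a
flip sign back: reduced form of f is (-10,7,-11)
g is negative-definite; reduce −g:
−g: reduced (well bottom): (7,-1,14) with a≤c, −a<b≤a
flip sign back: reduced form of g is (-7,1,-14)
reduced forms (-10, 7, -11) vs (-7, 1, -14) ⇒ inequivalent

no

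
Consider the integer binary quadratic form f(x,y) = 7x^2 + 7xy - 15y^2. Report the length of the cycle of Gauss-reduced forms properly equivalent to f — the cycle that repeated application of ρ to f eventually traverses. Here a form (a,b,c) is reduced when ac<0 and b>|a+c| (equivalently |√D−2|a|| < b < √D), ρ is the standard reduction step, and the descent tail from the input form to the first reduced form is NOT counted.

D = 469, ⌊√D⌋ = 21
descent: ρ → (-15,-7,7)
descent: ρ → (7,21,-1)  [lands on river]
river: ρ → (-1,21,7)
ρ-cycle length = 2 (tail of 2 descent steps not counted)

2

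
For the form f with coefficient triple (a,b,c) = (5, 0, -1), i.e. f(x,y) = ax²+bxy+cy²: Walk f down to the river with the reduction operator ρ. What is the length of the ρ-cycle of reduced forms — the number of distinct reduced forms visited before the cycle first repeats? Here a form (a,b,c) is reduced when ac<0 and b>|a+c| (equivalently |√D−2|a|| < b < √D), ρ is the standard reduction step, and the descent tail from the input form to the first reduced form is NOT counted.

D = 20, ⌊√D⌋ = 4
descent: ρ → (-1,4,1)  [lands on river]
river: ρ → (1,4,-1)
ρ-cycle length = 2 (tail of 1 descent step not counted)

2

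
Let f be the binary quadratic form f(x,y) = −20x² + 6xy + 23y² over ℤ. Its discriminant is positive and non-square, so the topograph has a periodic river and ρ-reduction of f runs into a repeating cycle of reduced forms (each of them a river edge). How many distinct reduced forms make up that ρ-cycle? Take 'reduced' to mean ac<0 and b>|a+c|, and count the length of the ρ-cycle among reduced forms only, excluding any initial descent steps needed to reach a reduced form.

D = 1876, ⌊√D⌋ = 43
river: ρ → (23,40,-3)
river: ρ → (-3,38,36)
river: ρ → (36,34,-5)
river: ρ → (-5,36,29)
river: ρ → (29,22,-12)
river: ρ → (-12,26,25)
river: ρ → (25,24,-13)
river: ρ → (-13,28,21)
river: ρ → (21,14,-20)
river: ρ → (-20,26,15)
river: ρ → (15,34,-12)
river: ρ → (-12,38,9)
river: ρ → (9,34,-20)
river: ρ → (-20,6,23)
ρ-cycle length = 14 (tail of 0 descent steps not counted)

14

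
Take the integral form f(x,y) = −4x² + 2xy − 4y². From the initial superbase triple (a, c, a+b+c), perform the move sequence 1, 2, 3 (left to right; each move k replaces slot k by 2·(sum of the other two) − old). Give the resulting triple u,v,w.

start (-4,-4,-6) = (f(1,0),f(0,1),f(1,1))
replace slot 1: 2·((-4)+(-6)) − (-4) = -16 → (-16,-4,-6)
replace slot 2: 2·((-16)+(-6)) − (-4) = -40 → (-16,-40,-6)
replace slot 3: 2·((-16)+(-40)) − (-6) = -106 → (-16,-40,-106)

-16,-40,-106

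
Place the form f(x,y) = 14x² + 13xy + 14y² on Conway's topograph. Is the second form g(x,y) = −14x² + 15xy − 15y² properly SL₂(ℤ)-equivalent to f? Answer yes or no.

D₁ = -615, D₂ = -615
f: reduced (well bottom): (14,13,14) with a≤c, −a<b≤a
g is negative-definite; reduce −g:
−g: translate: b→13 (≡-15 mod 28), so (14,-15,15)→(14,13,14)
−g: reduced (well bottom): (14,13,14) with a≤c, −a<b≤a
flip sign back: reduced form of g is (-14,-13,-14)
reduced forms (14, 13, 14) vs (-14, -13, -14) ⇒ inequivalent

no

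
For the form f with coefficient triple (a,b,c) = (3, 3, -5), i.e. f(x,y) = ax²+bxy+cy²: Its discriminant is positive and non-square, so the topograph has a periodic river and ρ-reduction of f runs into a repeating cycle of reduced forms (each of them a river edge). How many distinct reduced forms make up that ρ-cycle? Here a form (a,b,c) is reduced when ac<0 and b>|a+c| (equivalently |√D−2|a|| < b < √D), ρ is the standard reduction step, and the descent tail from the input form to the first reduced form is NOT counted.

D = 69, ⌊√D⌋ = 8
river: ρ → (-5,7,1)
river: ρ → (1,7,-5)
river: ρ → (-5,3,3)
river: ρ → (3,3,-5)
ρ-cycle length = 4 (tail of 0 descent steps not counted)

4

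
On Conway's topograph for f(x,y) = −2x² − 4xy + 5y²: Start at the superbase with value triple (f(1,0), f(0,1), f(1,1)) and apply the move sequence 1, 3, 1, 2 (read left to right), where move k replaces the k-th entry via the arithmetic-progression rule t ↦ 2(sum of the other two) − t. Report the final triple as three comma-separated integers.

start (-2,5,-1) = (f(1,0),f(0,1),f(1,1))
replace slot 1: 2·(5+(-1)) − (-2) = 10 → (10,5,-1)
replace slot 3: 2·(10+5) − (-1) = 31 → (10,5,31)
replace slot 1: 2·(5+31) − 10 = 62 → (62,5,31)
replace slot 2: 2·(62+31) − 5 = 181 → (62,181,31)

62,181,31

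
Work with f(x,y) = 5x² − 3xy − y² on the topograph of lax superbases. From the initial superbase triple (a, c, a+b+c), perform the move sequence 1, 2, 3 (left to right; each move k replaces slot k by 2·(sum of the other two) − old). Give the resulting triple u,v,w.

start (5,-1,1) = (f(1,0),f(0,1),f(1,1))
replace slot 1: 2·((-1)+1) − 5 = -5 → (-5,-1,1)
replace slot 2: 2·((-5)+1) − (-1) = -7 → (-5,-7,1)
replace slot 3: 2·((-5)+(-7)) − 1 = -25 → (-5,-7,-25)

-5,-7,-25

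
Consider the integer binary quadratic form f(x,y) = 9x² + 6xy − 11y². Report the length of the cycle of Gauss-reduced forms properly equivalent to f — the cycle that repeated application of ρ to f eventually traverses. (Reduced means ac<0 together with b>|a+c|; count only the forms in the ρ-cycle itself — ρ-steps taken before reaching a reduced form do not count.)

D = 432, ⌊√D⌋ = 20
river: ρ → (-11,16,4)
river: ρ → (4,16,-11)
river: ρ → (-11,6,9)
river: ρ → (9,12,-8)
river: ρ → (-8,20,1)
river: ρ → (1,20,-8)
river: ρ → (-8,12,9)
river: ρ → (9,6,-11)
ρ-cycle length = 8 (tail of 0 descent steps not counted)

8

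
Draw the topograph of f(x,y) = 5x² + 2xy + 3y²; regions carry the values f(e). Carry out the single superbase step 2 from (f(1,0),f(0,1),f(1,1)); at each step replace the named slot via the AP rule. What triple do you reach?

start (5,3,10) = (f(1,0),f(0,1),f(1,1))
replace slot 2: 2·(5+10) − 3 = 27 → (5,27,10)

5,27,10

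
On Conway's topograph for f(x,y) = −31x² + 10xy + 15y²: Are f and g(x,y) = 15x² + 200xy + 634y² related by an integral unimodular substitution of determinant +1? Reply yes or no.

D₁ = 1960, D₂ = 1960
river cycle of f (length 10): (15, 20, -26), (-26, 32, 9), (9, 40, -10), (-10, 40, 9), (9, 32, -26), (-26, 20, 15), (15, 40, -6), (-6, 44, 1), (1, 44, -6), (-6, 40, 15)
river cycle of g (length 10): (15, 20, -26), (-26, 32, 9), (9, 40, -10), (-10, 40, 9), (9, 32, -26), (-26, 20, 15), (15, 40, -6), (-6, 44, 1), (1, 44, -6), (-6, 40, 15)
cycles coincide ⇒ equivalent

yes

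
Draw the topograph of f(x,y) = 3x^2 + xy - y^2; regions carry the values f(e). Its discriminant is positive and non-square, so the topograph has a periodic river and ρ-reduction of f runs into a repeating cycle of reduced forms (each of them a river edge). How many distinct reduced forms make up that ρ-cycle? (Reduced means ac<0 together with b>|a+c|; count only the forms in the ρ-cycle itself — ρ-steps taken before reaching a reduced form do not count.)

D = 13, ⌊√D⌋ = 3
descent: ρ → (-1,3,1)  [lands on river]
river: ρ → (1,3,-1)
ρ-cycle length = 2 (tail of 1 descent step not counted)

2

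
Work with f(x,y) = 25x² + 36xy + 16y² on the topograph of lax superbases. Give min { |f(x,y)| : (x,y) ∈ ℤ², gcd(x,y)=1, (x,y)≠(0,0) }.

translate: b→-14 (≡36 mod 50), so (25,36,16)→(25,-14,5)
flip: (25,-14,5)→(5,14,25)
translate: b→4 (≡14 mod 10), so (5,14,25)→(5,4,16)
reduced (well bottom): (5,4,16) with a≤c, −a<b≤a
well minimum = a = 5

5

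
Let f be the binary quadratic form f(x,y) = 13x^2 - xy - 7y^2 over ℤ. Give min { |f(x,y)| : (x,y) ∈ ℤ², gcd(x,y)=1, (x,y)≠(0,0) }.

descent: ρ → (-7,15,5)  [lands on river]
river: ρ → (5,15,-7)
river: ρ → (-7,13,7)
river: ρ → (7,15,-5)
river: ρ → (-5,15,7)
river: ρ → (7,13,-7)
closes: descent 1, river 6
min |a| on river = 5

5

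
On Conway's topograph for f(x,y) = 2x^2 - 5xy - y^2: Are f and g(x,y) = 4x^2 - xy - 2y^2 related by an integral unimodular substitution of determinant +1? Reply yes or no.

D₁ = 33, D₂ = 33
river cycle of f (length 4): (-1, 5, 2), (2, 3, -3), (-3, 3, 2), (2, 5, -1)
river cycle of g (length 4): (-2, 5, 1), (1, 5, -2), (-2, 3, 3), (3, 3, -2)
cycles differ ⇒ inequivalent

no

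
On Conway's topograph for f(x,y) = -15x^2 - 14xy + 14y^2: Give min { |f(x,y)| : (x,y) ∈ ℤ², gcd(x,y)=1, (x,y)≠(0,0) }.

descent: ρ → (14,14,-15)  [lands on river]
river: ρ → (-15,16,13)
river: ρ → (13,10,-18)
river: ρ → (-18,26,5)
river: ρ → (5,24,-23)
river: ρ → (-23,22,6)
river: ρ → (6,26,-15)
river: ρ → (-15,4,17)
river: ρ → (17,30,-2)
river: ρ → (-2,30,17)
river: ρ → (17,4,-15)
river: ρ → (-15,26,6)
river: ρ → (6,22,-23)
river: ρ → (-23,24,5)
river: ρ → (5,26,-18)
river: ρ → (-18,10,13)
river: ρ → (13,16,-15)
river: ρ → (-15,14,14)
closes: descent 1, river 18
min |a| on river = 2

2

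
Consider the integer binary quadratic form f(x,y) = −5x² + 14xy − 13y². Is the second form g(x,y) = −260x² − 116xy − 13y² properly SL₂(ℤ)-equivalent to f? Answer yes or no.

D₁ = -64, D₂ = -64
f is negative-definite; reduce −f:
−f: translate: b→-4 (≡-14 mod 10), so (5,-14,13)→(5,-4,4)
−f: flip: (5,-4,4)→(4,4,5)
−f: reduced (well bottom): (4,4,5) with a≤c, −a<b≤a
flip sign back: reduced form of f is (-4,-4,-5)
g is negative-definite; reduce −g:
−g: flip: (260,116,13)→(13,-116,260)
−g: translate: b→-12 (≡-116 mod 26), so (13,-116,260)→(13,-12,4)
−g: flip: (13,-12,4)→(4,12,13)
−g: translate: b→4 (≡12 mod 8), so (4,12,13)→(4,4,5)
−g: reduced (well bottom): (4,4,5) with a≤c, −a<b≤a
flip sign back: reduced form of g is (-4,-4,-5)
reduced forms (-4, -4, -5) vs (-4, -4, -5) ⇒ equivalent

yes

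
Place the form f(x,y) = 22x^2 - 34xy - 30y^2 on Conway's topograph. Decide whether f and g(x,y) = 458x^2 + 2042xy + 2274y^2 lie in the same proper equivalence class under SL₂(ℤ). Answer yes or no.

D₁ = 3796, D₂ = 3796
river cycle of f (length 26): (-30, 34, 22), (22, 54, -10), (-10, 46, 42), (42, 38, -14), (-14, 46, 30), (30, 14, -30), (-30, 46, 14), (14, 38, -42), (-42, 46, 10), (10, 54, -22), … (16 more)
river cycle of g (length 26): (22, 54, -10), (-10, 46, 42), (42, 38, -14), (-14, 46, 30), (30, 14, -30), (-30, 46, 14), (14, 38, -42), (-42, 46, 10), (10, 54, -22), (-22, 34, 30), … (16 more)
cycles coincide ⇒ equivalent

yes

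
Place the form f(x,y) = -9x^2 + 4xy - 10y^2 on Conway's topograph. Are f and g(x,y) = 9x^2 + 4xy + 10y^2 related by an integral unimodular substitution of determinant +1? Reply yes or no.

D₁ = -344, D₂ = -344
f is negative-definite; reduce −f:
−f: reduced (well bottom): (9,-4,10) with a≤c, −a<b≤a
flip sign back: reduced form of f is (-9,4,-10)
g: reduced (well bottom): (9,4,10) with a≤c, −a<b≤a
reduced forms (-9, 4, -10) vs (9, 4, 10) ⇒ inequivalent

no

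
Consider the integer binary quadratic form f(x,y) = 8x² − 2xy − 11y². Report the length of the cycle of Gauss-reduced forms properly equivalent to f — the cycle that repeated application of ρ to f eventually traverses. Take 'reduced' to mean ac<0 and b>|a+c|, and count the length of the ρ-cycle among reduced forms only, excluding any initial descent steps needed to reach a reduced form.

D = 356, ⌊√D⌋ = 18
descent: ρ → (-11,2,8)
descent: ρ → (8,14,-5)  [lands on river]
river: ρ → (-5,16,5)
river: ρ → (5,14,-8)
river: ρ → (-8,18,1)
river: ρ → (1,18,-8)
river: ρ → (-8,14,5)
river: ρ → (5,16,-5)
river: ρ → (-5,14,8)
river: ρ → (8,18,-1)
river: ρ → (-1,18,8)
ρ-cycle length = 10 (tail of 2 descent steps not counted)

10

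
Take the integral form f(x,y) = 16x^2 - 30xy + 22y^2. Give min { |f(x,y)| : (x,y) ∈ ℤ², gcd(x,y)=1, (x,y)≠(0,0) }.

translate: b→2 (≡-30 mod 32), so (16,-30,22)→(16,2,8)
flip: (16,2,8)→(8,-2,16)
reduced (well bottom): (8,-2,16) with a≤c, −a<b≤a
well minimum = a = 8

8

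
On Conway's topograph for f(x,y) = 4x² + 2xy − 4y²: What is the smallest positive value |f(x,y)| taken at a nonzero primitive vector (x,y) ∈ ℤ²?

river: ρ → (-4,6,2)
river: ρ → (2,6,-4)
river: ρ → (-4,2,4)
river: ρ → (4,6,-2)
river: ρ → (-2,6,4)
river: ρ → (4,2,-4)
closes: descent 0, river 6
min |a| on river = 2

2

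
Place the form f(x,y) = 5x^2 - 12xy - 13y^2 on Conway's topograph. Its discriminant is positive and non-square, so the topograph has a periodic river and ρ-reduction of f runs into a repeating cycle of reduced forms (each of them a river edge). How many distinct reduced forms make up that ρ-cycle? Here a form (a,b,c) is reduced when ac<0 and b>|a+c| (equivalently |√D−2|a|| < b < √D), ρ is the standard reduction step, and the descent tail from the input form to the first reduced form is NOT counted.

D = 404, ⌊√D⌋ = 20
descent: ρ → (-13,12,5)  [lands on river]
river: ρ → (5,18,-4)
river: ρ → (-4,14,13)
river: ρ → (13,12,-5)
river: ρ → (-5,18,4)
river: ρ → (4,14,-13)
ρ-cycle length = 6 (tail of 1 descent step not counted)

6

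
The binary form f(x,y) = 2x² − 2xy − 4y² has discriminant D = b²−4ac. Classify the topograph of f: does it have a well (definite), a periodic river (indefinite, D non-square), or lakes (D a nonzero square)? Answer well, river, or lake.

D = b²−4ac = (-2)² − 4·2·(-4) = 36
D = 6² is a perfect square ⇒ form factors over ℤ ⇒ lakes

lake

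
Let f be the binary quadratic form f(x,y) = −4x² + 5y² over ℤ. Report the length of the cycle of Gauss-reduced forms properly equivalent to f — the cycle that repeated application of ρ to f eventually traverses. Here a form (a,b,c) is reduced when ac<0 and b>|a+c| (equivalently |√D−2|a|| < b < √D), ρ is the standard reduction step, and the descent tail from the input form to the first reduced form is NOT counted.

D = 80, ⌊√D⌋ = 8
descent: ρ → (5,0,-4)
descent: ρ → (-4,8,1)  [lands on river]
river: ρ → (1,8,-4)
ρ-cycle length = 2 (tail of 2 descent steps not counted)

2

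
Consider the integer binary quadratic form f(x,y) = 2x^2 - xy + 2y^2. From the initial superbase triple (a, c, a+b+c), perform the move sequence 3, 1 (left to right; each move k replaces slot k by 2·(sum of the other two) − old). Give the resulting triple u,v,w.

start (2,2,3) = (f(1,0),f(0,1),f(1,1))
replace slot 3: 2·(2+2) − 3 = 5 → (2,2,5)
replace slot 1: 2·(2+5) − 2 = 12 → (12,2,5)

12,2,5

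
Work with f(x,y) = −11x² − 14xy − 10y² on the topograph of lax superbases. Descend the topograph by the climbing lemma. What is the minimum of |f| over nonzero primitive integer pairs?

translate: b→-8 (≡14 mod 22), so (11,14,10)→(11,-8,7)
flip: (11,-8,7)→(7,8,11)
translate: b→-6 (≡8 mod 14), so (7,8,11)→(7,-6,10)
reduced (well bottom): (7,-6,10) with a≤c, −a<b≤a
well minimum |f| = |-7| = 7 (negative-definite)

7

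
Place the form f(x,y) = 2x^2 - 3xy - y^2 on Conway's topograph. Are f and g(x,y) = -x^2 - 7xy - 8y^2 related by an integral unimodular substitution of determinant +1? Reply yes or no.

D₁ = 17, D₂ = 17
river cycle of f (length 6): (-1, 3, 2), (2, 1, -2), (-2, 3, 1), (1, 3, -2), (-2, 1, 2), (2, 3, -1)
river cycle of g (length 6): (-1, 3, 2), (2, 1, -2), (-2, 3, 1), (1, 3, -2), (-2, 1, 2), (2, 3, -1)
cycles coincide ⇒ equivalent

yes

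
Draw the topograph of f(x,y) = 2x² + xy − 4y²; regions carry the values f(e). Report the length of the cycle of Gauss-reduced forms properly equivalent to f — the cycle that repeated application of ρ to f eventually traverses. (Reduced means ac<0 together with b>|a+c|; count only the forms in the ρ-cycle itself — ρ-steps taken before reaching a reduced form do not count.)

D = 33, ⌊√D⌋ = 5
descent: ρ → (-4,-1,2)
descent: ρ → (2,5,-1)  [lands on river]
river: ρ → (-1,5,2)
river: ρ → (2,3,-3)
river: ρ → (-3,3,2)
ρ-cycle length = 4 (tail of 2 descent steps not counted)

4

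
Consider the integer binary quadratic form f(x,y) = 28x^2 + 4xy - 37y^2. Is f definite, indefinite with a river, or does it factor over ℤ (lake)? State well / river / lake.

D = b²−4ac = 4² − 4·28·(-37) = 4160
D > 0 non-square ⇒ indefinite ⇒ periodic river

river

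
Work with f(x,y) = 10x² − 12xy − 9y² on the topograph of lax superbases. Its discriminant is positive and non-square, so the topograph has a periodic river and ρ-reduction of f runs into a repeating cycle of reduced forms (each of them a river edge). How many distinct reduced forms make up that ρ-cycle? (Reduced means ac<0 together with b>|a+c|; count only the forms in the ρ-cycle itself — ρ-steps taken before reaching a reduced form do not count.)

D = 504, ⌊√D⌋ = 22
descent: ρ → (-9,12,10)  [lands on river]
river: ρ → (10,8,-11)
river: ρ → (-11,14,7)
river: ρ → (7,14,-11)
river: ρ → (-11,8,10)
river: ρ → (10,12,-9)
river: ρ → (-9,6,13)
river: ρ → (13,20,-2)
river: ρ → (-2,20,13)
river: ρ → (13,6,-9)
ρ-cycle length = 10 (tail of 1 descent step not counted)

10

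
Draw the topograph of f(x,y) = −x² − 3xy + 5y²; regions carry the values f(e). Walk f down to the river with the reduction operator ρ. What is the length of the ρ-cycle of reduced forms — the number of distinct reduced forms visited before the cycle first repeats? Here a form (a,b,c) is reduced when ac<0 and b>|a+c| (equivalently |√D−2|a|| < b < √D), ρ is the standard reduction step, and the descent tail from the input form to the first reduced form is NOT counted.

D = 29, ⌊√D⌋ = 5
descent: ρ → (5,3,-1)
descent: ρ → (-1,5,1)  [lands on river]
river: ρ → (1,5,-1)
ρ-cycle length = 2 (tail of 2 descent steps not counted)

2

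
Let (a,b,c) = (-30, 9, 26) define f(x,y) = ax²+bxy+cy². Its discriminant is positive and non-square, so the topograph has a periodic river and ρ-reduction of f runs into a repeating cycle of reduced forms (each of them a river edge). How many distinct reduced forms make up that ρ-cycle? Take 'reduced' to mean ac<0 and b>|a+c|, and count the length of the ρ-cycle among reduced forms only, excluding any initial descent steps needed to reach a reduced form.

D = 3201, ⌊√D⌋ = 56
river: ρ → (26,43,-13)
river: ρ → (-13,35,38)
river: ρ → (38,41,-10)
river: ρ → (-10,39,42)
river: ρ → (42,45,-7)
river: ρ → (-7,53,14)
river: ρ → (14,31,-40)
river: ρ → (-40,49,5)
river: ρ → (5,51,-30)
river: ρ → (-30,9,26)
ρ-cycle length = 10 (tail of 0 descent steps not counted)

10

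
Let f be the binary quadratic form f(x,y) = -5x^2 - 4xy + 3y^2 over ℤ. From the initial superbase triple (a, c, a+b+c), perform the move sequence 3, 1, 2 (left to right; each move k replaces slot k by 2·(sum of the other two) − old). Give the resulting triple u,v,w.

start (-5,3,-6) = (f(1,0),f(0,1),f(1,1))
replace slot 3: 2·((-5)+3) − (-6) = 2 → (-5,3,2)
replace slot 1: 2·(3+2) − (-5) = 15 → (15,3,2)
replace slot 2: 2·(15+2) − 3 = 31 → (15,31,2)

15,31,2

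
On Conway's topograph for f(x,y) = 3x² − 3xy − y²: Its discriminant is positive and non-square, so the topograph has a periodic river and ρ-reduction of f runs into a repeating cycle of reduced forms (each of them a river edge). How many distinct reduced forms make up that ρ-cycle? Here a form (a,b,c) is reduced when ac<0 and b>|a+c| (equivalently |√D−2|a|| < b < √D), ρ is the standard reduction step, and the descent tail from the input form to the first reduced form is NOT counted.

D = 21, ⌊√D⌋ = 4
descent: ρ → (-1,3,3)  [lands on river]
river: ρ → (3,3,-1)
ρ-cycle length = 2 (tail of 1 descent step not counted)

2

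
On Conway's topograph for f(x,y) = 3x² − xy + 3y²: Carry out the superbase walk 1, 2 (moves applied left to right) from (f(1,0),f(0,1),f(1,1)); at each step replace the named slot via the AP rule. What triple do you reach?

start (3,3,5) = (f(1,0),f(0,1),f(1,1))
replace slot 1: 2·(3+5) − 3 = 13 → (13,3,5)
replace slot 2: 2·(13+5) − 3 = 33 → (13,33,5)

13,33,5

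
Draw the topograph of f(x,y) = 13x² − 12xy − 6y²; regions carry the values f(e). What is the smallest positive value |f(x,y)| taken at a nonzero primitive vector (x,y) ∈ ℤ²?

descent: ρ → (-6,12,13)  [lands on river]
river: ρ → (13,14,-5)
river: ρ → (-5,16,10)
river: ρ → (10,4,-11)
river: ρ → (-11,18,3)
river: ρ → (3,18,-11)
river: ρ → (-11,4,10)
river: ρ → (10,16,-5)
river: ρ → (-5,14,13)
river: ρ → (13,12,-6)
closes: descent 1, river 10
min |a| on river = 3

3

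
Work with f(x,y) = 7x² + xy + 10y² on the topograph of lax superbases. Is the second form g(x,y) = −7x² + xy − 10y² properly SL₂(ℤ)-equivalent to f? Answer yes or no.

D₁ = -279, D₂ = -279
f: reduced (well bottom): (7,1,10) with a≤c, −a<b≤a
g is negative-definite; reduce −g:
−g: reduced (well bottom): (7,-1,10) with a≤c, −a<b≤a
flip sign back: reduced form of g is (-7,1,-10)
reduced forms (7, 1, 10) vs (-7, 1, -10) ⇒ inequivalent

no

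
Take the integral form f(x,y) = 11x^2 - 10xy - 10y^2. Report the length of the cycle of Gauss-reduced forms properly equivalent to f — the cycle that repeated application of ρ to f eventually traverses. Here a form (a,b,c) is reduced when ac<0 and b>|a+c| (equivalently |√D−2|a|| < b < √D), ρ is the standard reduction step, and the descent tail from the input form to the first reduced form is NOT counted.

D = 540, ⌊√D⌋ = 23
descent: ρ → (-10,10,11)  [lands on river]
river: ρ → (11,12,-9)
river: ρ → (-9,6,14)
river: ρ → (14,22,-1)
river: ρ → (-1,22,14)
river: ρ → (14,6,-9)
river: ρ → (-9,12,11)
river: ρ → (11,10,-10)
ρ-cycle length = 8 (tail of 1 descent step not counted)

8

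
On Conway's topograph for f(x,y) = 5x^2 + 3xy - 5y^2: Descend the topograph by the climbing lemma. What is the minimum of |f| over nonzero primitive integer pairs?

river: ρ → (-5,7,3)
river: ρ → (3,5,-7)
river: ρ → (-7,9,1)
river: ρ → (1,9,-7)
river: ρ → (-7,5,3)
river: ρ → (3,7,-5)
river: ρ → (-5,3,5)
river: ρ → (5,7,-3)
river: ρ → (-3,5,7)
river: ρ → (7,9,-1)
river: ρ → (-1,9,7)
river: ρ → (7,5,-3)
river: ρ → (-3,7,5)
river: ρ → (5,3,-5)
closes: descent 0, river 14
min |a| on river = 1

1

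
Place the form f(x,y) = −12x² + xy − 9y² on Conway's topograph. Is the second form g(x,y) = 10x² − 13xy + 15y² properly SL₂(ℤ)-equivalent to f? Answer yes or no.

D₁ = -431, D₂ = -431
f is negative-definite; reduce −f:
−f: flip: (12,-1,9)→(9,1,12)
−f: reduced (well bottom): (9,1,12) with a≤c, −a<b≤a
flip sign back: reduced form of f is (-9,-1,-12)
g: translate: b→7 (≡-13 mod 20), so (10,-13,15)→(10,7,12)
g: reduced (well bottom): (10,7,12) with a≤c, −a<b≤a
reduced forms (-9, -1, -12) vs (10, 7, 12) ⇒ inequivalent

no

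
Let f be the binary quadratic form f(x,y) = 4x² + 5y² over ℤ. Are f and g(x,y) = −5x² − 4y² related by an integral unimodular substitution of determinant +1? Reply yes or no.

D₁ = -80, D₂ = -80
f: reduced (well bottom): (4,0,5) with a≤c, −a<b≤a
g is negative-definite; reduce −g:
−g: flip: (5,0,4)→(4,0,5)
−g: reduced (well bottom): (4,0,5) with a≤c, −a<b≤a
flip sign back: reduced form of g is (-4,0,-5)
reduced forms (4, 0, 5) vs (-4, 0, -5) ⇒ inequivalent

no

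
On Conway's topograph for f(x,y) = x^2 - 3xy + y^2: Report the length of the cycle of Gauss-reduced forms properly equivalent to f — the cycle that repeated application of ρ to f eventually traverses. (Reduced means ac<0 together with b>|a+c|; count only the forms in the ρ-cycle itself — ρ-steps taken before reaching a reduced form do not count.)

D = 5, ⌊√D⌋ = 2
descent: ρ → (1,1,-1)  [lands on river]
river: ρ → (-1,1,1)
ρ-cycle length = 2 (tail of 1 descent step not counted)

2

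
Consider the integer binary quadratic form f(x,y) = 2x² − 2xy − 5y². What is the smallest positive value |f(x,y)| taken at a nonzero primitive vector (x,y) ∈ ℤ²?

descent: ρ → (-5,2,2)
descent: ρ → (2,6,-1)  [lands on river]
river: ρ → (-1,6,2)
closes: descent 2, river 2
min |a| on river = 1

1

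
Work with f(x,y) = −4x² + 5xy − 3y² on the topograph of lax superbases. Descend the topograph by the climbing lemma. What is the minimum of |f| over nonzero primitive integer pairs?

translate: b→3 (≡-5 mod 8), so (4,-5,3)→(4,3,2)
flip: (4,3,2)→(2,-3,4)
translate: b→1 (≡-3 mod 4), so (2,-3,4)→(2,1,3)
reduced (well bottom): (2,1,3) with a≤c, −a<b≤a
well minimum |f| = |-2| = 2 (negative-definite)

2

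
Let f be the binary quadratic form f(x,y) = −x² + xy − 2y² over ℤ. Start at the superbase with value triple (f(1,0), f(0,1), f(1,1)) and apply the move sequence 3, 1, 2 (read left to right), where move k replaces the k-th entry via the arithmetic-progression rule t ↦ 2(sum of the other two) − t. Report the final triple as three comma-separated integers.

start (-1,-2,-2) = (f(1,0),f(0,1),f(1,1))
replace slot 3: 2·((-1)+(-2)) − (-2) = -4 → (-1,-2,-4)
replace slot 1: 2·((-2)+(-4)) − (-1) = -11 → (-11,-2,-4)
replace slot 2: 2·((-11)+(-4)) − (-2) = -28 → (-11,-28,-4)

-11,-28,-4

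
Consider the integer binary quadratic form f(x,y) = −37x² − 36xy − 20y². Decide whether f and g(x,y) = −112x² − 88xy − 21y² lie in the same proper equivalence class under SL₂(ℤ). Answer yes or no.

D₁ = -1664, D₂ = -1664
f is negative-definite; reduce −f:
−f: flip: (37,36,20)→(20,-36,37)
−f: translate: b→4 (≡-36 mod 40), so (20,-36,37)→(20,4,21)
−f: reduced (well bottom): (20,4,21) with a≤c, −a<b≤a
flip sign back: reduced form of f is (-20,-4,-21)
g is negative-definite; reduce −g:
−g: flip: (112,88,21)→(21,-88,112)
−g: translate: b→-4 (≡-88 mod 42), so (21,-88,112)→(21,-4,20)
−g: flip: (21,-4,20)→(20,4,21)
−g: reduced (well bottom): (20,4,21) with a≤c, −a<b≤a
flip sign back: reduced form of g is (-20,-4,-21)
reduced forms (-20, -4, -21) vs (-20, -4, -21) ⇒ equivalent

yes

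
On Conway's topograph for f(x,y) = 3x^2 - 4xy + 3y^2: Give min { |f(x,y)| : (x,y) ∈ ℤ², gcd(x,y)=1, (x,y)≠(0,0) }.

translate: b→2 (≡-4 mod 6), so (3,-4,3)→(3,2,2)
flip: (3,2,2)→(2,-2,3)
translate: b→2 (≡-2 mod 4), so (2,-2,3)→(2,2,3)
reduced (well bottom): (2,2,3) with a≤c, −a<b≤a
well minimum = a = 2

2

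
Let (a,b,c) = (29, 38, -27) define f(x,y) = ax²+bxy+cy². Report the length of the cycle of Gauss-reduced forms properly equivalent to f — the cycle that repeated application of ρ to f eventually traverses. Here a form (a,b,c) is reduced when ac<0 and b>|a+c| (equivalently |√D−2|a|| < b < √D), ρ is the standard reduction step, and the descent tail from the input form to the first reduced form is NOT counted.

D = 4576, ⌊√D⌋ = 67
river: ρ → (-27,16,40)
river: ρ → (40,64,-3)
river: ρ → (-3,62,61)
river: ρ → (61,60,-4)
river: ρ → (-4,60,61)
river: ρ → (61,62,-3)
river: ρ → (-3,64,40)
river: ρ → (40,16,-27)
river: ρ → (-27,38,29)
river: ρ → (29,20,-36)
river: ρ → (-36,52,13)
river: ρ → (13,52,-36)
river: ρ → (-36,20,29)
river: ρ → (29,38,-27)
ρ-cycle length = 14 (tail of 0 descent steps not counted)

14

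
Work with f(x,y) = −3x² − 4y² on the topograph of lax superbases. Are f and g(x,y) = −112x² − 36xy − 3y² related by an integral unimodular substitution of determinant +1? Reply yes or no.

D₁ = -48, D₂ = -48
f is negative-definite; reduce −f:
−f: reduced (well bottom): (3,0,4) with a≤c, −a<b≤a
flip sign back: reduced form of f is (-3,0,-4)
g is negative-definite; reduce −g:
−g: flip: (112,36,3)→(3,-36,112)
−g: translate: b→0 (≡-36 mod 6), so (3,-36,112)→(3,0,4)
−g: reduced (well bottom): (3,0,4) with a≤c, −a<b≤a
flip sign back: reduced form of g is (-3,0,-4)
reduced forms (-3, 0, -4) vs (-3, 0, -4) ⇒ equivalent

yes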